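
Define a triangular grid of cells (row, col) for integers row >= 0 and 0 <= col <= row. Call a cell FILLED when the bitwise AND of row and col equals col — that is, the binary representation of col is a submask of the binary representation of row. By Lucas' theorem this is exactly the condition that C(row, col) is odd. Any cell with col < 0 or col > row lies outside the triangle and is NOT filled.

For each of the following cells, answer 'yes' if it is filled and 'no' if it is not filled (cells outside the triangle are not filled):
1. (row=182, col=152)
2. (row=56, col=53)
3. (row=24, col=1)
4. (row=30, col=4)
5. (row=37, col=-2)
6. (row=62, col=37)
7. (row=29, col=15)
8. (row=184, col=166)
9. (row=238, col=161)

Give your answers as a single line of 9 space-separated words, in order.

Answer: no no no yes no no no no no

Derivation:
(182,152): row=0b10110110, col=0b10011000, row AND col = 0b10010000 = 144; 144 != 152 -> empty
(56,53): row=0b111000, col=0b110101, row AND col = 0b110000 = 48; 48 != 53 -> empty
(24,1): row=0b11000, col=0b1, row AND col = 0b0 = 0; 0 != 1 -> empty
(30,4): row=0b11110, col=0b100, row AND col = 0b100 = 4; 4 == 4 -> filled
(37,-2): col outside [0, 37] -> not filled
(62,37): row=0b111110, col=0b100101, row AND col = 0b100100 = 36; 36 != 37 -> empty
(29,15): row=0b11101, col=0b1111, row AND col = 0b1101 = 13; 13 != 15 -> empty
(184,166): row=0b10111000, col=0b10100110, row AND col = 0b10100000 = 160; 160 != 166 -> empty
(238,161): row=0b11101110, col=0b10100001, row AND col = 0b10100000 = 160; 160 != 161 -> empty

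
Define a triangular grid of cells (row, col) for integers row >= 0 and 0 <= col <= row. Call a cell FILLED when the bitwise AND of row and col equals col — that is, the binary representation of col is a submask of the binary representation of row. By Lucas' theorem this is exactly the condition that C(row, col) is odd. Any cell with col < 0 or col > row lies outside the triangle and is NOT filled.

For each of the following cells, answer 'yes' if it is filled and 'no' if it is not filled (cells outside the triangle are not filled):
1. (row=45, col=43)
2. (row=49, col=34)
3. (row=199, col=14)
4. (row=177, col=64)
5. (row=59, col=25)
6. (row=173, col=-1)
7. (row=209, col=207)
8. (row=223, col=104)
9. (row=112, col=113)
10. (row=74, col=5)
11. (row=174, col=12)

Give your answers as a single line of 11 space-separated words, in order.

(45,43): row=0b101101, col=0b101011, row AND col = 0b101001 = 41; 41 != 43 -> empty
(49,34): row=0b110001, col=0b100010, row AND col = 0b100000 = 32; 32 != 34 -> empty
(199,14): row=0b11000111, col=0b1110, row AND col = 0b110 = 6; 6 != 14 -> empty
(177,64): row=0b10110001, col=0b1000000, row AND col = 0b0 = 0; 0 != 64 -> empty
(59,25): row=0b111011, col=0b11001, row AND col = 0b11001 = 25; 25 == 25 -> filled
(173,-1): col outside [0, 173] -> not filled
(209,207): row=0b11010001, col=0b11001111, row AND col = 0b11000001 = 193; 193 != 207 -> empty
(223,104): row=0b11011111, col=0b1101000, row AND col = 0b1001000 = 72; 72 != 104 -> empty
(112,113): col outside [0, 112] -> not filled
(74,5): row=0b1001010, col=0b101, row AND col = 0b0 = 0; 0 != 5 -> empty
(174,12): row=0b10101110, col=0b1100, row AND col = 0b1100 = 12; 12 == 12 -> filled

Answer: no no no no yes no no no no no yes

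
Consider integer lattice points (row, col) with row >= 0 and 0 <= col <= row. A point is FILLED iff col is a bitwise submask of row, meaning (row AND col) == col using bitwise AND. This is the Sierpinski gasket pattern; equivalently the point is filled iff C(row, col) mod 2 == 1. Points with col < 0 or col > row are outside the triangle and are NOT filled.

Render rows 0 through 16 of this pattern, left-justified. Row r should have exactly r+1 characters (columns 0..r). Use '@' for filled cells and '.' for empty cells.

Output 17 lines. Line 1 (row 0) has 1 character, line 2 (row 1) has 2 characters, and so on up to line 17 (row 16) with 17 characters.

r0=0: @
r1=1: @@
r2=10: @.@
r3=11: @@@@
r4=100: @...@
r5=101: @@..@@
r6=110: @.@.@.@
r7=111: @@@@@@@@
r8=1000: @.......@
r9=1001: @@......@@
r10=1010: @.@.....@.@
r11=1011: @@@@....@@@@
r12=1100: @...@...@...@
r13=1101: @@..@@..@@..@@
r14=1110: @.@.@.@.@.@.@.@
r15=1111: @@@@@@@@@@@@@@@@
r16=10000: @...............@

Answer: @
@@
@.@
@@@@
@...@
@@..@@
@.@.@.@
@@@@@@@@
@.......@
@@......@@
@.@.....@.@
@@@@....@@@@
@...@...@...@
@@..@@..@@..@@
@.@.@.@.@.@.@.@
@@@@@@@@@@@@@@@@
@...............@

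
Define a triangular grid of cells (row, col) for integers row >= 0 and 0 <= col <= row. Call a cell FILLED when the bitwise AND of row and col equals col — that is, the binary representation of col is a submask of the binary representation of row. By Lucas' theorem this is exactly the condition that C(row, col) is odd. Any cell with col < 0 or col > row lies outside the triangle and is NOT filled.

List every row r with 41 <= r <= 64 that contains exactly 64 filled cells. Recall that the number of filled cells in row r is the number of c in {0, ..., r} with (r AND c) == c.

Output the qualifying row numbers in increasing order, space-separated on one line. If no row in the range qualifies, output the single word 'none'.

Row r has 2^popcount(r) filled cells, so we need popcount(r) = log2(64) = 6.
Scan r = 41..64 and keep those with exactly 6 one-bits:
r=41=101001 popcount=3 -> skip
r=42=101010 popcount=3 -> skip
r=43=101011 popcount=4 -> skip
r=44=101100 popcount=3 -> skip
r=45=101101 popcount=4 -> skip
r=46=101110 popcount=4 -> skip
r=47=101111 popcount=5 -> skip
r=48=110000 popcount=2 -> skip
r=49=110001 popcount=3 -> skip
r=50=110010 popcount=3 -> skip
r=51=110011 popcount=4 -> skip
r=52=110100 popcount=3 -> skip
r=53=110101 popcount=4 -> skip
r=54=110110 popcount=4 -> skip
r=55=110111 popcount=5 -> skip
r=56=111000 popcount=3 -> skip
r=57=111001 popcount=4 -> skip
r=58=111010 popcount=4 -> skip
r=59=111011 popcount=5 -> skip
r=60=111100 popcount=4 -> skip
r=61=111101 popcount=5 -> skip
r=62=111110 popcount=5 -> skip
r=63=111111 popcount=6 -> KEEP
r=64=1000000 popcount=1 -> skip
Kept rows: 63

Answer: 63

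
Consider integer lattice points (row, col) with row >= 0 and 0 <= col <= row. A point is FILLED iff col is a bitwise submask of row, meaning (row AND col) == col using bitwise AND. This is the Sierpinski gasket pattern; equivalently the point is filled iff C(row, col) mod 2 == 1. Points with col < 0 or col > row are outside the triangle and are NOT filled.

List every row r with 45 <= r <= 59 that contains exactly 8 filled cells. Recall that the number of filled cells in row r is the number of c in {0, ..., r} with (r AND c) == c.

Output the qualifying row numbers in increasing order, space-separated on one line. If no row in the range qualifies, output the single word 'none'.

Answer: 49 50 52 56

Derivation:
Row r has 2^popcount(r) filled cells, so we need popcount(r) = log2(8) = 3.
Scan r = 45..59 and keep those with exactly 3 one-bits:
r=45=101101 popcount=4 -> skip
r=46=101110 popcount=4 -> skip
r=47=101111 popcount=5 -> skip
r=48=110000 popcount=2 -> skip
r=49=110001 popcount=3 -> KEEP
r=50=110010 popcount=3 -> KEEP
r=51=110011 popcount=4 -> skip
r=52=110100 popcount=3 -> KEEP
r=53=110101 popcount=4 -> skip
r=54=110110 popcount=4 -> skip
r=55=110111 popcount=5 -> skip
r=56=111000 popcount=3 -> KEEP
r=57=111001 popcount=4 -> skip
r=58=111010 popcount=4 -> skip
r=59=111011 popcount=5 -> skip
Kept rows: 49 50 52 56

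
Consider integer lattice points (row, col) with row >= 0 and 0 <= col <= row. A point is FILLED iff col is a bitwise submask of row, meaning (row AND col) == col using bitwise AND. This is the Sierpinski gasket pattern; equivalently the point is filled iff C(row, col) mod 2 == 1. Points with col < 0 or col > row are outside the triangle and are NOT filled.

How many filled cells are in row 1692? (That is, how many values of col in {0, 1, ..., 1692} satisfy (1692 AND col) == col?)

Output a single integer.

Answer: 64

Derivation:
1692 in binary = 11010011100
popcount(1692) = number of 1-bits in 11010011100 = 6
A col c satisfies (1692 AND c) == c iff every set bit of c is also set in 1692; each of the 6 set bits of 1692 can independently be on or off in c.
count = 2^6 = 64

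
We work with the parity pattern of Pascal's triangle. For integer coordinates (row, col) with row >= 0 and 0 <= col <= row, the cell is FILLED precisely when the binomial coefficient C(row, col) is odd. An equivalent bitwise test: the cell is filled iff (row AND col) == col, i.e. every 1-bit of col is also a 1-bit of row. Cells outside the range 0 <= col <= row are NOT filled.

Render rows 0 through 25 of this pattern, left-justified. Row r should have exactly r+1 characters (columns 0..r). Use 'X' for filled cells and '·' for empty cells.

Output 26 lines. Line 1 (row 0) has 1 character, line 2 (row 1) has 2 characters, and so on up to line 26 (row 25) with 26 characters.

r0=0: X
r1=1: XX
r2=10: X·X
r3=11: XXXX
r4=100: X···X
r5=101: XX··XX
r6=110: X·X·X·X
r7=111: XXXXXXXX
r8=1000: X·······X
r9=1001: XX······XX
r10=1010: X·X·····X·X
r11=1011: XXXX····XXXX
r12=1100: X···X···X···X
r13=1101: XX··XX··XX··XX
r14=1110: X·X·X·X·X·X·X·X
r15=1111: XXXXXXXXXXXXXXXX
r16=10000: X···············X
r17=10001: XX··············XX
r18=10010: X·X·············X·X
r19=10011: XXXX············XXXX
r20=10100: X···X···········X···X
r21=10101: XX··XX··········XX··XX
r22=10110: X·X·X·X·········X·X·X·X
r23=10111: XXXXXXXX········XXXXXXXX
r24=11000: X·······X·······X·······X
r25=11001: XX······XX······XX······XX

Answer: X
XX
X·X
XXXX
X···X
XX··XX
X·X·X·X
XXXXXXXX
X·······X
XX······XX
X·X·····X·X
XXXX····XXXX
X···X···X···X
XX··XX··XX··XX
X·X·X·X·X·X·X·X
XXXXXXXXXXXXXXXX
X···············X
XX··············XX
X·X·············X·X
XXXX············XXXX
X···X···········X···X
XX··XX··········XX··XX
X·X·X·X·········X·X·X·X
XXXXXXXX········XXXXXXXX
X·······X·······X·······X
XX······XX······XX······XX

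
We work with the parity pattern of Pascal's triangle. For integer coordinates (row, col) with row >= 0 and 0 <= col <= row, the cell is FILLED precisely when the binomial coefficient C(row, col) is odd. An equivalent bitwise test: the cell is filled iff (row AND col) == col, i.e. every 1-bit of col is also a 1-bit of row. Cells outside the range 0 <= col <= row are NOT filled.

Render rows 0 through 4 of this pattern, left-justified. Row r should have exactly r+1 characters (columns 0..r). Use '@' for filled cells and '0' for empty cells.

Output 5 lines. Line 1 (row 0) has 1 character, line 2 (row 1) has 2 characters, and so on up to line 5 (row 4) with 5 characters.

r0=0: @
r1=1: @@
r2=10: @0@
r3=11: @@@@
r4=100: @000@

Answer: @
@@
@0@
@@@@
@000@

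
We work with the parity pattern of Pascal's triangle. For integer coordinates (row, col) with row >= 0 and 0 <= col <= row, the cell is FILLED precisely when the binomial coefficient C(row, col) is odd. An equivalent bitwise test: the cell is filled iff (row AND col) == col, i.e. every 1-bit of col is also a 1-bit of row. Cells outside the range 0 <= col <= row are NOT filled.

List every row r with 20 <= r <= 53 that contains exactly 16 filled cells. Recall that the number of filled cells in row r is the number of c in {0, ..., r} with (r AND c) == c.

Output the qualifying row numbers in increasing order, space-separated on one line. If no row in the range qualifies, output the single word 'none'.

Row r has 2^popcount(r) filled cells, so we need popcount(r) = log2(16) = 4.
Scan r = 20..53 and keep those with exactly 4 one-bits:
r=20=10100 popcount=2 -> skip
r=21=10101 popcount=3 -> skip
r=22=10110 popcount=3 -> skip
r=23=10111 popcount=4 -> KEEP
r=24=11000 popcount=2 -> skip
r=25=11001 popcount=3 -> skip
r=26=11010 popcount=3 -> skip
r=27=11011 popcount=4 -> KEEP
r=28=11100 popcount=3 -> skip
r=29=11101 popcount=4 -> KEEP
r=30=11110 popcount=4 -> KEEP
r=31=11111 popcount=5 -> skip
r=32=100000 popcount=1 -> skip
r=33=100001 popcount=2 -> skip
r=34=100010 popcount=2 -> skip
r=35=100011 popcount=3 -> skip
r=36=100100 popcount=2 -> skip
r=37=100101 popcount=3 -> skip
r=38=100110 popcount=3 -> skip
r=39=100111 popcount=4 -> KEEP
r=40=101000 popcount=2 -> skip
r=41=101001 popcount=3 -> skip
r=42=101010 popcount=3 -> skip
r=43=101011 popcount=4 -> KEEP
r=44=101100 popcount=3 -> skip
r=45=101101 popcount=4 -> KEEP
r=46=101110 popcount=4 -> KEEP
r=47=101111 popcount=5 -> skip
r=48=110000 popcount=2 -> skip
r=49=110001 popcount=3 -> skip
r=50=110010 popcount=3 -> skip
r=51=110011 popcount=4 -> KEEP
r=52=110100 popcount=3 -> skip
r=53=110101 popcount=4 -> KEEP
Kept rows: 23 27 29 30 39 43 45 46 51 53

Answer: 23 27 29 30 39 43 45 46 51 53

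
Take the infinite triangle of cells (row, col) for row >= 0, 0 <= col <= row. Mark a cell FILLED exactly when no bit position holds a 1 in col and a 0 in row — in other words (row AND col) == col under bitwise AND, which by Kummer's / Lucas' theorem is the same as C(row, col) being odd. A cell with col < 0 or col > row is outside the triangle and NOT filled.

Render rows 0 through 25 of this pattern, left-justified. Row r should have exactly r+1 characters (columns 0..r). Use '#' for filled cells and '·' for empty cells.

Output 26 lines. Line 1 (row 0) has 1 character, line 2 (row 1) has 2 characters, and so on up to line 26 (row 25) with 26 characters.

Answer: #
##
#·#
####
#···#
##··##
#·#·#·#
########
#·······#
##······##
#·#·····#·#
####····####
#···#···#···#
##··##··##··##
#·#·#·#·#·#·#·#
################
#···············#
##··············##
#·#·············#·#
####············####
#···#···········#···#
##··##··········##··##
#·#·#·#·········#·#·#·#
########········########
#·······#·······#·······#
##······##······##······##

Derivation:
r0=0: #
r1=1: ##
r2=10: #·#
r3=11: ####
r4=100: #···#
r5=101: ##··##
r6=110: #·#·#·#
r7=111: ########
r8=1000: #·······#
r9=1001: ##······##
r10=1010: #·#·····#·#
r11=1011: ####····####
r12=1100: #···#···#···#
r13=1101: ##··##··##··##
r14=1110: #·#·#·#·#·#·#·#
r15=1111: ################
r16=10000: #···············#
r17=10001: ##··············##
r18=10010: #·#·············#·#
r19=10011: ####············####
r20=10100: #···#···········#···#
r21=10101: ##··##··········##··##
r22=10110: #·#·#·#·········#·#·#·#
r23=10111: ########········########
r24=11000: #·······#·······#·······#
r25=11001: ##······##······##······##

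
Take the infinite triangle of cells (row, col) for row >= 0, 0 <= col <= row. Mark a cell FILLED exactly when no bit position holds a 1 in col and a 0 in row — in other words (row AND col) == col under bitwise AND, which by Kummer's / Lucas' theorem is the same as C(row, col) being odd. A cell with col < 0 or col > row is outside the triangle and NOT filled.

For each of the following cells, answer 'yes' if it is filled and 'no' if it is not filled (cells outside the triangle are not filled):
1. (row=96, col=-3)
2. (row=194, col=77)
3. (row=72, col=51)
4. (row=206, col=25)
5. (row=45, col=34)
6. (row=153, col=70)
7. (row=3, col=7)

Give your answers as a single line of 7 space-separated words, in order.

(96,-3): col outside [0, 96] -> not filled
(194,77): row=0b11000010, col=0b1001101, row AND col = 0b1000000 = 64; 64 != 77 -> empty
(72,51): row=0b1001000, col=0b110011, row AND col = 0b0 = 0; 0 != 51 -> empty
(206,25): row=0b11001110, col=0b11001, row AND col = 0b1000 = 8; 8 != 25 -> empty
(45,34): row=0b101101, col=0b100010, row AND col = 0b100000 = 32; 32 != 34 -> empty
(153,70): row=0b10011001, col=0b1000110, row AND col = 0b0 = 0; 0 != 70 -> empty
(3,7): col outside [0, 3] -> not filled

Answer: no no no no no no no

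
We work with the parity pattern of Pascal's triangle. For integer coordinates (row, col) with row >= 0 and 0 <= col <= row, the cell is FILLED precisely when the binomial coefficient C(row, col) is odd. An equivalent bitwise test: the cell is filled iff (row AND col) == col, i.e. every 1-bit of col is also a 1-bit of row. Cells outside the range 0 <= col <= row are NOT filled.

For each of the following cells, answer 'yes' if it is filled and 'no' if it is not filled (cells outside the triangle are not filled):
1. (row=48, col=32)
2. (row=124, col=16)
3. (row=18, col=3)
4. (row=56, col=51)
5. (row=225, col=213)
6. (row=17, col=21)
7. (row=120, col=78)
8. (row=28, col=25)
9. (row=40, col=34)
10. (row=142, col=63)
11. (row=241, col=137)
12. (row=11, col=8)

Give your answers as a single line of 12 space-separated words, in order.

Answer: yes yes no no no no no no no no no yes

Derivation:
(48,32): row=0b110000, col=0b100000, row AND col = 0b100000 = 32; 32 == 32 -> filled
(124,16): row=0b1111100, col=0b10000, row AND col = 0b10000 = 16; 16 == 16 -> filled
(18,3): row=0b10010, col=0b11, row AND col = 0b10 = 2; 2 != 3 -> empty
(56,51): row=0b111000, col=0b110011, row AND col = 0b110000 = 48; 48 != 51 -> empty
(225,213): row=0b11100001, col=0b11010101, row AND col = 0b11000001 = 193; 193 != 213 -> empty
(17,21): col outside [0, 17] -> not filled
(120,78): row=0b1111000, col=0b1001110, row AND col = 0b1001000 = 72; 72 != 78 -> empty
(28,25): row=0b11100, col=0b11001, row AND col = 0b11000 = 24; 24 != 25 -> empty
(40,34): row=0b101000, col=0b100010, row AND col = 0b100000 = 32; 32 != 34 -> empty
(142,63): row=0b10001110, col=0b111111, row AND col = 0b1110 = 14; 14 != 63 -> empty
(241,137): row=0b11110001, col=0b10001001, row AND col = 0b10000001 = 129; 129 != 137 -> empty
(11,8): row=0b1011, col=0b1000, row AND col = 0b1000 = 8; 8 == 8 -> filled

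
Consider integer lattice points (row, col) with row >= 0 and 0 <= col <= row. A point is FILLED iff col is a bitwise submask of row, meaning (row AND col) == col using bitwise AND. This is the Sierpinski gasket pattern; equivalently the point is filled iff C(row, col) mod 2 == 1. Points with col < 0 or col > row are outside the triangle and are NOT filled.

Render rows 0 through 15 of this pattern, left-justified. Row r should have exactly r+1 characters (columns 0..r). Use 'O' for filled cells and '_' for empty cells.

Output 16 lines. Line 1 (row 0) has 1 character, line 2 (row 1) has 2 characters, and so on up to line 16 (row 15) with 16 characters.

r0=0: O
r1=1: OO
r2=10: O_O
r3=11: OOOO
r4=100: O___O
r5=101: OO__OO
r6=110: O_O_O_O
r7=111: OOOOOOOO
r8=1000: O_______O
r9=1001: OO______OO
r10=1010: O_O_____O_O
r11=1011: OOOO____OOOO
r12=1100: O___O___O___O
r13=1101: OO__OO__OO__OO
r14=1110: O_O_O_O_O_O_O_O
r15=1111: OOOOOOOOOOOOOOOO

Answer: O
OO
O_O
OOOO
O___O
OO__OO
O_O_O_O
OOOOOOOO
O_______O
OO______OO
O_O_____O_O
OOOO____OOOO
O___O___O___O
OO__OO__OO__OO
O_O_O_O_O_O_O_O
OOOOOOOOOOOOOOOO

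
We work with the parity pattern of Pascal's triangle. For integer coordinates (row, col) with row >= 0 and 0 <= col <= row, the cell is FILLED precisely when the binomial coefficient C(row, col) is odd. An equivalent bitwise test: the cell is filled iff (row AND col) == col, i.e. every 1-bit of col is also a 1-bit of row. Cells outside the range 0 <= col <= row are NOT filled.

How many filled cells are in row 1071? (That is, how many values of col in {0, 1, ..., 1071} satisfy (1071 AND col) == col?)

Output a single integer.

Answer: 64

Derivation:
1071 in binary = 10000101111
popcount(1071) = number of 1-bits in 10000101111 = 6
A col c satisfies (1071 AND c) == c iff every set bit of c is also set in 1071; each of the 6 set bits of 1071 can independently be on or off in c.
count = 2^6 = 64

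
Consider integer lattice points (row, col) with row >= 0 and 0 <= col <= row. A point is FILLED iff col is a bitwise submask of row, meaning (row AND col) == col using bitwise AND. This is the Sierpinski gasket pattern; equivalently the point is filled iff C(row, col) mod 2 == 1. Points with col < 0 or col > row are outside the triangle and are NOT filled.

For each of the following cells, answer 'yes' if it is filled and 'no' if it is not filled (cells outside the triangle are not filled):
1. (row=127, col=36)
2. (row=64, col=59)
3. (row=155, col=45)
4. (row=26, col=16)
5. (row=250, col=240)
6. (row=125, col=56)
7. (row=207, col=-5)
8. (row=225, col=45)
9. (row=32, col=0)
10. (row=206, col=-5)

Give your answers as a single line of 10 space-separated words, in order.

(127,36): row=0b1111111, col=0b100100, row AND col = 0b100100 = 36; 36 == 36 -> filled
(64,59): row=0b1000000, col=0b111011, row AND col = 0b0 = 0; 0 != 59 -> empty
(155,45): row=0b10011011, col=0b101101, row AND col = 0b1001 = 9; 9 != 45 -> empty
(26,16): row=0b11010, col=0b10000, row AND col = 0b10000 = 16; 16 == 16 -> filled
(250,240): row=0b11111010, col=0b11110000, row AND col = 0b11110000 = 240; 240 == 240 -> filled
(125,56): row=0b1111101, col=0b111000, row AND col = 0b111000 = 56; 56 == 56 -> filled
(207,-5): col outside [0, 207] -> not filled
(225,45): row=0b11100001, col=0b101101, row AND col = 0b100001 = 33; 33 != 45 -> empty
(32,0): row=0b100000, col=0b0, row AND col = 0b0 = 0; 0 == 0 -> filled
(206,-5): col outside [0, 206] -> not filled

Answer: yes no no yes yes yes no no yes no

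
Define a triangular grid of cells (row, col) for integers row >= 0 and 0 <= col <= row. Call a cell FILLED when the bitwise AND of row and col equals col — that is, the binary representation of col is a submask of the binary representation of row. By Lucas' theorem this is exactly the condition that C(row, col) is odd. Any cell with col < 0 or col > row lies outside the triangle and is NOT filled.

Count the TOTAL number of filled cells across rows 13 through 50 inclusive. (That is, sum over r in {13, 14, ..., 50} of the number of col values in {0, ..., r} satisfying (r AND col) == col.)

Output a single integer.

r13=1101 pc3: +8 =8
r14=1110 pc3: +8 =16
r15=1111 pc4: +16 =32
r16=10000 pc1: +2 =34
r17=10001 pc2: +4 =38
r18=10010 pc2: +4 =42
r19=10011 pc3: +8 =50
r20=10100 pc2: +4 =54
r21=10101 pc3: +8 =62
r22=10110 pc3: +8 =70
r23=10111 pc4: +16 =86
r24=11000 pc2: +4 =90
r25=11001 pc3: +8 =98
r26=11010 pc3: +8 =106
r27=11011 pc4: +16 =122
r28=11100 pc3: +8 =130
r29=11101 pc4: +16 =146
r30=11110 pc4: +16 =162
r31=11111 pc5: +32 =194
r32=100000 pc1: +2 =196
r33=100001 pc2: +4 =200
r34=100010 pc2: +4 =204
r35=100011 pc3: +8 =212
r36=100100 pc2: +4 =216
r37=100101 pc3: +8 =224
r38=100110 pc3: +8 =232
r39=100111 pc4: +16 =248
r40=101000 pc2: +4 =252
r41=101001 pc3: +8 =260
r42=101010 pc3: +8 =268
r43=101011 pc4: +16 =284
r44=101100 pc3: +8 =292
r45=101101 pc4: +16 =308
r46=101110 pc4: +16 =324
r47=101111 pc5: +32 =356
r48=110000 pc2: +4 =360
r49=110001 pc3: +8 =368
r50=110010 pc3: +8 =376

Answer: 376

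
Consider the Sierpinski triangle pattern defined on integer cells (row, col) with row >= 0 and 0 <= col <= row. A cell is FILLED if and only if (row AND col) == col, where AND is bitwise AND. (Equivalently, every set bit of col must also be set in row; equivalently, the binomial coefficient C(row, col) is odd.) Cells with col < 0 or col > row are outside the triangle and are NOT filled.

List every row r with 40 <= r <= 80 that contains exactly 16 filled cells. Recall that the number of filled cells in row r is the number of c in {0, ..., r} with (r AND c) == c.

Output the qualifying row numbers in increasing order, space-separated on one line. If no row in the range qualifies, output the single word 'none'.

Row r has 2^popcount(r) filled cells, so we need popcount(r) = log2(16) = 4.
Scan r = 40..80 and keep those with exactly 4 one-bits:
r=40=101000 popcount=2 -> skip
r=41=101001 popcount=3 -> skip
r=42=101010 popcount=3 -> skip
r=43=101011 popcount=4 -> KEEP
r=44=101100 popcount=3 -> skip
r=45=101101 popcount=4 -> KEEP
r=46=101110 popcount=4 -> KEEP
r=47=101111 popcount=5 -> skip
r=48=110000 popcount=2 -> skip
r=49=110001 popcount=3 -> skip
r=50=110010 popcount=3 -> skip
r=51=110011 popcount=4 -> KEEP
r=52=110100 popcount=3 -> skip
r=53=110101 popcount=4 -> KEEP
r=54=110110 popcount=4 -> KEEP
r=55=110111 popcount=5 -> skip
r=56=111000 popcount=3 -> skip
r=57=111001 popcount=4 -> KEEP
r=58=111010 popcount=4 -> KEEP
r=59=111011 popcount=5 -> skip
r=60=111100 popcount=4 -> KEEP
r=61=111101 popcount=5 -> skip
r=62=111110 popcount=5 -> skip
r=63=111111 popcount=6 -> skip
r=64=1000000 popcount=1 -> skip
r=65=1000001 popcount=2 -> skip
r=66=1000010 popcount=2 -> skip
r=67=1000011 popcount=3 -> skip
r=68=1000100 popcount=2 -> skip
r=69=1000101 popcount=3 -> skip
r=70=1000110 popcount=3 -> skip
r=71=1000111 popcount=4 -> KEEP
r=72=1001000 popcount=2 -> skip
r=73=1001001 popcount=3 -> skip
r=74=1001010 popcount=3 -> skip
r=75=1001011 popcount=4 -> KEEP
r=76=1001100 popcount=3 -> skip
r=77=1001101 popcount=4 -> KEEP
r=78=1001110 popcount=4 -> KEEP
r=79=1001111 popcount=5 -> skip
r=80=1010000 popcount=2 -> skip
Kept rows: 43 45 46 51 53 54 57 58 60 71 75 77 78

Answer: 43 45 46 51 53 54 57 58 60 71 75 77 78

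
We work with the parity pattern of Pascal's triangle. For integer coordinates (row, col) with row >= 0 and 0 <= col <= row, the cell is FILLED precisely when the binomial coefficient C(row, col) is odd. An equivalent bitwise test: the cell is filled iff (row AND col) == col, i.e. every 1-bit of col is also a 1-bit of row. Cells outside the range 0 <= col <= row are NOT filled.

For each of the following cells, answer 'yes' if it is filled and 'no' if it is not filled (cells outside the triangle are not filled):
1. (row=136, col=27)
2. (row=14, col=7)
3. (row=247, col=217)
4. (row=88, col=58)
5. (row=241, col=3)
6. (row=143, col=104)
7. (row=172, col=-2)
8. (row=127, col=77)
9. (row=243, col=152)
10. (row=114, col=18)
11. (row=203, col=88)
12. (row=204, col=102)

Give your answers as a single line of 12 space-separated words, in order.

Answer: no no no no no no no yes no yes no no

Derivation:
(136,27): row=0b10001000, col=0b11011, row AND col = 0b1000 = 8; 8 != 27 -> empty
(14,7): row=0b1110, col=0b111, row AND col = 0b110 = 6; 6 != 7 -> empty
(247,217): row=0b11110111, col=0b11011001, row AND col = 0b11010001 = 209; 209 != 217 -> empty
(88,58): row=0b1011000, col=0b111010, row AND col = 0b11000 = 24; 24 != 58 -> empty
(241,3): row=0b11110001, col=0b11, row AND col = 0b1 = 1; 1 != 3 -> empty
(143,104): row=0b10001111, col=0b1101000, row AND col = 0b1000 = 8; 8 != 104 -> empty
(172,-2): col outside [0, 172] -> not filled
(127,77): row=0b1111111, col=0b1001101, row AND col = 0b1001101 = 77; 77 == 77 -> filled
(243,152): row=0b11110011, col=0b10011000, row AND col = 0b10010000 = 144; 144 != 152 -> empty
(114,18): row=0b1110010, col=0b10010, row AND col = 0b10010 = 18; 18 == 18 -> filled
(203,88): row=0b11001011, col=0b1011000, row AND col = 0b1001000 = 72; 72 != 88 -> empty
(204,102): row=0b11001100, col=0b1100110, row AND col = 0b1000100 = 68; 68 != 102 -> empty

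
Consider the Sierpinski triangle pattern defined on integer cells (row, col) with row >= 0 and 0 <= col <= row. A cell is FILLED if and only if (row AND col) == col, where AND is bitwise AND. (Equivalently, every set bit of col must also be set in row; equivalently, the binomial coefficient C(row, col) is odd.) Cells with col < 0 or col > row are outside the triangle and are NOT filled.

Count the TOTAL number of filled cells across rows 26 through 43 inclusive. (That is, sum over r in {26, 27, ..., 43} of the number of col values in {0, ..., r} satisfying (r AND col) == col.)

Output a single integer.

Answer: 186

Derivation:
r26=11010 pc3: +8 =8
r27=11011 pc4: +16 =24
r28=11100 pc3: +8 =32
r29=11101 pc4: +16 =48
r30=11110 pc4: +16 =64
r31=11111 pc5: +32 =96
r32=100000 pc1: +2 =98
r33=100001 pc2: +4 =102
r34=100010 pc2: +4 =106
r35=100011 pc3: +8 =114
r36=100100 pc2: +4 =118
r37=100101 pc3: +8 =126
r38=100110 pc3: +8 =134
r39=100111 pc4: +16 =150
r40=101000 pc2: +4 =154
r41=101001 pc3: +8 =162
r42=101010 pc3: +8 =170
r43=101011 pc4: +16 =186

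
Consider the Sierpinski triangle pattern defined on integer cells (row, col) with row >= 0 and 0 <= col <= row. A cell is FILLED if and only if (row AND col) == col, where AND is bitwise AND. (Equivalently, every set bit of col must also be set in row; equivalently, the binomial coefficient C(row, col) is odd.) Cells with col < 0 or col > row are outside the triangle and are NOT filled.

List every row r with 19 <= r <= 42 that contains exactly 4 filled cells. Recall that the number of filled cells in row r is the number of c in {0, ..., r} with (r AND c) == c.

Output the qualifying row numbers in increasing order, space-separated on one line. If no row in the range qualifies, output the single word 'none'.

Answer: 20 24 33 34 36 40

Derivation:
Row r has 2^popcount(r) filled cells, so we need popcount(r) = log2(4) = 2.
Scan r = 19..42 and keep those with exactly 2 one-bits:
r=19=10011 popcount=3 -> skip
r=20=10100 popcount=2 -> KEEP
r=21=10101 popcount=3 -> skip
r=22=10110 popcount=3 -> skip
r=23=10111 popcount=4 -> skip
r=24=11000 popcount=2 -> KEEP
r=25=11001 popcount=3 -> skip
r=26=11010 popcount=3 -> skip
r=27=11011 popcount=4 -> skip
r=28=11100 popcount=3 -> skip
r=29=11101 popcount=4 -> skip
r=30=11110 popcount=4 -> skip
r=31=11111 popcount=5 -> skip
r=32=100000 popcount=1 -> skip
r=33=100001 popcount=2 -> KEEP
r=34=100010 popcount=2 -> KEEP
r=35=100011 popcount=3 -> skip
r=36=100100 popcount=2 -> KEEP
r=37=100101 popcount=3 -> skip
r=38=100110 popcount=3 -> skip
r=39=100111 popcount=4 -> skip
r=40=101000 popcount=2 -> KEEP
r=41=101001 popcount=3 -> skip
r=42=101010 popcount=3 -> skip
Kept rows: 20 24 33 34 36 40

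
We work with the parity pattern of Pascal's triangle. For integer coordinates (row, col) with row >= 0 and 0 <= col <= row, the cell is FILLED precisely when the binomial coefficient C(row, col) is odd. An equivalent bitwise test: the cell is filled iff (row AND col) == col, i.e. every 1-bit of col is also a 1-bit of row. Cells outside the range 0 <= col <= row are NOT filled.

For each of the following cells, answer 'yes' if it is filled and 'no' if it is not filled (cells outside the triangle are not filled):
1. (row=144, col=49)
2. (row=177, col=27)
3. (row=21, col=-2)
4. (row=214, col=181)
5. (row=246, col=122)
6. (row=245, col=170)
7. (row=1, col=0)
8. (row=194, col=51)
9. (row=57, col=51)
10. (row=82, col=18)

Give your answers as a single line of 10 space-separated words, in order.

(144,49): row=0b10010000, col=0b110001, row AND col = 0b10000 = 16; 16 != 49 -> empty
(177,27): row=0b10110001, col=0b11011, row AND col = 0b10001 = 17; 17 != 27 -> empty
(21,-2): col outside [0, 21] -> not filled
(214,181): row=0b11010110, col=0b10110101, row AND col = 0b10010100 = 148; 148 != 181 -> empty
(246,122): row=0b11110110, col=0b1111010, row AND col = 0b1110010 = 114; 114 != 122 -> empty
(245,170): row=0b11110101, col=0b10101010, row AND col = 0b10100000 = 160; 160 != 170 -> empty
(1,0): row=0b1, col=0b0, row AND col = 0b0 = 0; 0 == 0 -> filled
(194,51): row=0b11000010, col=0b110011, row AND col = 0b10 = 2; 2 != 51 -> empty
(57,51): row=0b111001, col=0b110011, row AND col = 0b110001 = 49; 49 != 51 -> empty
(82,18): row=0b1010010, col=0b10010, row AND col = 0b10010 = 18; 18 == 18 -> filled

Answer: no no no no no no yes no no yes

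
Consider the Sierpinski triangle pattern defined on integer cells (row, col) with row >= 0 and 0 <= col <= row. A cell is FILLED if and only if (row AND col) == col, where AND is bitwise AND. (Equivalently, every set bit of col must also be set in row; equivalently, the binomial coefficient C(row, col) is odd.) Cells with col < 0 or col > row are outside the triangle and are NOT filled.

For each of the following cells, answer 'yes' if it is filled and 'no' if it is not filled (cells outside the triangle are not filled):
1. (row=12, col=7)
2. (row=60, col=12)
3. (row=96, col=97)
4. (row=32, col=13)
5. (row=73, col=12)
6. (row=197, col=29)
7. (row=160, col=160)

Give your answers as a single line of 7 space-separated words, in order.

(12,7): row=0b1100, col=0b111, row AND col = 0b100 = 4; 4 != 7 -> empty
(60,12): row=0b111100, col=0b1100, row AND col = 0b1100 = 12; 12 == 12 -> filled
(96,97): col outside [0, 96] -> not filled
(32,13): row=0b100000, col=0b1101, row AND col = 0b0 = 0; 0 != 13 -> empty
(73,12): row=0b1001001, col=0b1100, row AND col = 0b1000 = 8; 8 != 12 -> empty
(197,29): row=0b11000101, col=0b11101, row AND col = 0b101 = 5; 5 != 29 -> empty
(160,160): row=0b10100000, col=0b10100000, row AND col = 0b10100000 = 160; 160 == 160 -> filled

Answer: no yes no no no no yes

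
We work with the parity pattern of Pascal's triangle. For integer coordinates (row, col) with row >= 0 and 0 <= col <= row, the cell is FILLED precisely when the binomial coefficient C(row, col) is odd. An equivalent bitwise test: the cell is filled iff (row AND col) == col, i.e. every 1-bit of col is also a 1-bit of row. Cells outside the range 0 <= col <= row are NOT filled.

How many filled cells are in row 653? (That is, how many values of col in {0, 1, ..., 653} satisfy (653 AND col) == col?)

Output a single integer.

653 in binary = 1010001101
popcount(653) = number of 1-bits in 1010001101 = 5
A col c satisfies (653 AND c) == c iff every set bit of c is also set in 653; each of the 5 set bits of 653 can independently be on or off in c.
count = 2^5 = 32

Answer: 32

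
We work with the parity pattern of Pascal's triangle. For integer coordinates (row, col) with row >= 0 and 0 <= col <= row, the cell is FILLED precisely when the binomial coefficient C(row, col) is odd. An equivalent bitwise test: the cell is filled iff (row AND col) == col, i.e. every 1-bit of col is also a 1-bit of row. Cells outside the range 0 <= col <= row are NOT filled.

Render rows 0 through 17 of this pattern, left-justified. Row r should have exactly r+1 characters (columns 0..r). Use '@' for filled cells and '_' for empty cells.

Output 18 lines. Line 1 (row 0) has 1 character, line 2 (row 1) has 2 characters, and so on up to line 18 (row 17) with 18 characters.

Answer: @
@@
@_@
@@@@
@___@
@@__@@
@_@_@_@
@@@@@@@@
@_______@
@@______@@
@_@_____@_@
@@@@____@@@@
@___@___@___@
@@__@@__@@__@@
@_@_@_@_@_@_@_@
@@@@@@@@@@@@@@@@
@_______________@
@@______________@@

Derivation:
r0=0: @
r1=1: @@
r2=10: @_@
r3=11: @@@@
r4=100: @___@
r5=101: @@__@@
r6=110: @_@_@_@
r7=111: @@@@@@@@
r8=1000: @_______@
r9=1001: @@______@@
r10=1010: @_@_____@_@
r11=1011: @@@@____@@@@
r12=1100: @___@___@___@
r13=1101: @@__@@__@@__@@
r14=1110: @_@_@_@_@_@_@_@
r15=1111: @@@@@@@@@@@@@@@@
r16=10000: @_______________@
r17=10001: @@______________@@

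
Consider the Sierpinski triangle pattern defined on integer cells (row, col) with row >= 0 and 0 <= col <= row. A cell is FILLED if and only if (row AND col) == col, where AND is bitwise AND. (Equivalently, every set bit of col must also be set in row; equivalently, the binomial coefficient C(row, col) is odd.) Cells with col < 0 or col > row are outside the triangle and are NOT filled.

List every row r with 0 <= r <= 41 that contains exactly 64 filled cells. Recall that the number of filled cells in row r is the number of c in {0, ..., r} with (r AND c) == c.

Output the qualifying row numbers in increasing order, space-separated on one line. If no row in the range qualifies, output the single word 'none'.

Row r has 2^popcount(r) filled cells, so we need popcount(r) = log2(64) = 6.
Scan r = 0..41 and keep those with exactly 6 one-bits:
r=0=0 popcount=0 -> skip
r=1=1 popcount=1 -> skip
r=2=10 popcount=1 -> skip
r=3=11 popcount=2 -> skip
r=4=100 popcount=1 -> skip
r=5=101 popcount=2 -> skip
r=6=110 popcount=2 -> skip
r=7=111 popcount=3 -> skip
r=8=1000 popcount=1 -> skip
r=9=1001 popcount=2 -> skip
r=10=1010 popcount=2 -> skip
r=11=1011 popcount=3 -> skip
r=12=1100 popcount=2 -> skip
r=13=1101 popcount=3 -> skip
r=14=1110 popcount=3 -> skip
r=15=1111 popcount=4 -> skip
r=16=10000 popcount=1 -> skip
r=17=10001 popcount=2 -> skip
r=18=10010 popcount=2 -> skip
r=19=10011 popcount=3 -> skip
r=20=10100 popcount=2 -> skip
r=21=10101 popcount=3 -> skip
r=22=10110 popcount=3 -> skip
r=23=10111 popcount=4 -> skip
r=24=11000 popcount=2 -> skip
r=25=11001 popcount=3 -> skip
r=26=11010 popcount=3 -> skip
r=27=11011 popcount=4 -> skip
r=28=11100 popcount=3 -> skip
r=29=11101 popcount=4 -> skip
r=30=11110 popcount=4 -> skip
r=31=11111 popcount=5 -> skip
r=32=100000 popcount=1 -> skip
r=33=100001 popcount=2 -> skip
r=34=100010 popcount=2 -> skip
r=35=100011 popcount=3 -> skip
r=36=100100 popcount=2 -> skip
r=37=100101 popcount=3 -> skip
r=38=100110 popcount=3 -> skip
r=39=100111 popcount=4 -> skip
r=40=101000 popcount=2 -> skip
r=41=101001 popcount=3 -> skip
Kept rows: none

Answer: none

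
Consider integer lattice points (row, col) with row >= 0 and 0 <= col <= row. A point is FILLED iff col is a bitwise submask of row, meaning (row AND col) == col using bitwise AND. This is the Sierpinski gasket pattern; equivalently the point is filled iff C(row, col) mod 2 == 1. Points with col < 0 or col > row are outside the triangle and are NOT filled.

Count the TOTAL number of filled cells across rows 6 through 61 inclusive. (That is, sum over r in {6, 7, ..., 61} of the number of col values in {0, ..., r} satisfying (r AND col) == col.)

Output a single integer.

r6=110 pc2: +4 =4
r7=111 pc3: +8 =12
r8=1000 pc1: +2 =14
r9=1001 pc2: +4 =18
r10=1010 pc2: +4 =22
r11=1011 pc3: +8 =30
r12=1100 pc2: +4 =34
r13=1101 pc3: +8 =42
r14=1110 pc3: +8 =50
r15=1111 pc4: +16 =66
r16=10000 pc1: +2 =68
r17=10001 pc2: +4 =72
r18=10010 pc2: +4 =76
r19=10011 pc3: +8 =84
r20=10100 pc2: +4 =88
r21=10101 pc3: +8 =96
r22=10110 pc3: +8 =104
r23=10111 pc4: +16 =120
r24=11000 pc2: +4 =124
r25=11001 pc3: +8 =132
r26=11010 pc3: +8 =140
r27=11011 pc4: +16 =156
r28=11100 pc3: +8 =164
r29=11101 pc4: +16 =180
r30=11110 pc4: +16 =196
r31=11111 pc5: +32 =228
r32=100000 pc1: +2 =230
r33=100001 pc2: +4 =234
r34=100010 pc2: +4 =238
r35=100011 pc3: +8 =246
r36=100100 pc2: +4 =250
r37=100101 pc3: +8 =258
r38=100110 pc3: +8 =266
r39=100111 pc4: +16 =282
r40=101000 pc2: +4 =286
r41=101001 pc3: +8 =294
r42=101010 pc3: +8 =302
r43=101011 pc4: +16 =318
r44=101100 pc3: +8 =326
r45=101101 pc4: +16 =342
r46=101110 pc4: +16 =358
r47=101111 pc5: +32 =390
r48=110000 pc2: +4 =394
r49=110001 pc3: +8 =402
r50=110010 pc3: +8 =410
r51=110011 pc4: +16 =426
r52=110100 pc3: +8 =434
r53=110101 pc4: +16 =450
r54=110110 pc4: +16 =466
r55=110111 pc5: +32 =498
r56=111000 pc3: +8 =506
r57=111001 pc4: +16 =522
r58=111010 pc4: +16 =538
r59=111011 pc5: +32 =570
r60=111100 pc4: +16 =586
r61=111101 pc5: +32 =618

Answer: 618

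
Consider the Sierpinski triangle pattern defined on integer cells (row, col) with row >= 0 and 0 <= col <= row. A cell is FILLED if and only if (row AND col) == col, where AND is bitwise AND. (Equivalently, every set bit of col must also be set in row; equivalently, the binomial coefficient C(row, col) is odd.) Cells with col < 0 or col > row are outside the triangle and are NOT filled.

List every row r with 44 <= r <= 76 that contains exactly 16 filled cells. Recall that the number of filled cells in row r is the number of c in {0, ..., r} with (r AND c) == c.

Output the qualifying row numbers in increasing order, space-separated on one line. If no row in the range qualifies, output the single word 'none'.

Row r has 2^popcount(r) filled cells, so we need popcount(r) = log2(16) = 4.
Scan r = 44..76 and keep those with exactly 4 one-bits:
r=44=101100 popcount=3 -> skip
r=45=101101 popcount=4 -> KEEP
r=46=101110 popcount=4 -> KEEP
r=47=101111 popcount=5 -> skip
r=48=110000 popcount=2 -> skip
r=49=110001 popcount=3 -> skip
r=50=110010 popcount=3 -> skip
r=51=110011 popcount=4 -> KEEP
r=52=110100 popcount=3 -> skip
r=53=110101 popcount=4 -> KEEP
r=54=110110 popcount=4 -> KEEP
r=55=110111 popcount=5 -> skip
r=56=111000 popcount=3 -> skip
r=57=111001 popcount=4 -> KEEP
r=58=111010 popcount=4 -> KEEP
r=59=111011 popcount=5 -> skip
r=60=111100 popcount=4 -> KEEP
r=61=111101 popcount=5 -> skip
r=62=111110 popcount=5 -> skip
r=63=111111 popcount=6 -> skip
r=64=1000000 popcount=1 -> skip
r=65=1000001 popcount=2 -> skip
r=66=1000010 popcount=2 -> skip
r=67=1000011 popcount=3 -> skip
r=68=1000100 popcount=2 -> skip
r=69=1000101 popcount=3 -> skip
r=70=1000110 popcount=3 -> skip
r=71=1000111 popcount=4 -> KEEP
r=72=1001000 popcount=2 -> skip
r=73=1001001 popcount=3 -> skip
r=74=1001010 popcount=3 -> skip
r=75=1001011 popcount=4 -> KEEP
r=76=1001100 popcount=3 -> skip
Kept rows: 45 46 51 53 54 57 58 60 71 75

Answer: 45 46 51 53 54 57 58 60 71 75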